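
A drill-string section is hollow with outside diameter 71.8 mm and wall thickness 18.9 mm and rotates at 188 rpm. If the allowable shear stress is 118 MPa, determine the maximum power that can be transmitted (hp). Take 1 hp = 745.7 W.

J = π(d_o⁴ − d_i⁴)/32 = π(0.0718⁴ − 0.0340⁴)/32 = 2.478×10^-6 m⁴.
T_max = τ_allow·J/r = 1.18×10^8 × 2.478×10^-6 / 0.0359 = 8145 N·m.
ω = 2π·188/60 = 19.69 rad/s, so P_max = T_max·ω = 1.603×10^5 W.

215 hp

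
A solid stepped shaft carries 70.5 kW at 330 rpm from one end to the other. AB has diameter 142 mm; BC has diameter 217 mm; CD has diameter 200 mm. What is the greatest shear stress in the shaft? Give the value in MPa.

3.63 MPa

ω = 2π·330/60 = 34.56 rad/s, so T = P/ω = 70.5×10³ / 34.56 = 2040 N·m.
Under the same torque, τ_max = 16T/(πd³) is largest where d is smallest — segment AB (d = 142 mm).
τ_max = 16·2040/(π·(0.142)³) = 3.629×10^6 Pa.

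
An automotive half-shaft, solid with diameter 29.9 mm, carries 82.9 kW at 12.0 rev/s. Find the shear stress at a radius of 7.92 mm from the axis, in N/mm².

111 N/mm²

ω = 2π·12.0 = 75.40 rad/s, so T = P/ω = 82.9×10³ / 75.40 = 1099 N·m.
J = πd⁴/32 = π(0.0299)⁴/32 = 7.847×10^-8 m⁴.
Shear stress varies linearly with radius: τ = T·r/J = 1099 × 0.00792 / 7.847×10^-8 = 1.110×10^8 Pa.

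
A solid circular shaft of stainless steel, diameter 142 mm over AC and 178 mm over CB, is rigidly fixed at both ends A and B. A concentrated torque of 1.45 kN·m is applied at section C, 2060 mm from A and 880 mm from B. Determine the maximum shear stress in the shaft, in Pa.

Compatibility: T_A·a/J_AC = T_B·b/J_CB with T_A + T_B = T₀.
J_AC = 3.99×10^-5 m⁴, J_CB = 9.86×10^-5 m⁴, so T_A = T₀·(J_AC/a)/((J_AC/a)+(J_CB/b)) = 213.9 N·m, T_B = 1236 N·m.
τ in each portion: τ_AC = 3.80×10^5 Pa, τ_CB = 1.12×10^6 Pa; maximum is in CB.
τ_max = T_CB·r/J = 1236·0.0890/9.86×10^-5 = 1.116×10^6 Pa.

1.12e6 Pa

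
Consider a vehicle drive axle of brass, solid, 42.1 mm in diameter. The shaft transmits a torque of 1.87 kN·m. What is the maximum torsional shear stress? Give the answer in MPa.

128 MPa

J = πd⁴/32 = π(0.0421)⁴/32 = 3.084×10^-7 m⁴.
τ_max = T·r/J = 1870 × 0.0210 / 3.084×10^-7 = 1.276×10^8 Pa.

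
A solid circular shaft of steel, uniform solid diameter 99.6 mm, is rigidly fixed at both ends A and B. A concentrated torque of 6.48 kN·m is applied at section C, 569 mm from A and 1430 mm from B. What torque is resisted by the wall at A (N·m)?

4640 N·m

With uniform GJ and both ends fixed, compatibility θ_AC = θ_CB gives T_A·a = T_B·b, together with T_A + T_B = T₀.
T_A = T₀·b/(a+b) = 6480·1430/1999 = 4636 N·m; T_B = 1844 N·m.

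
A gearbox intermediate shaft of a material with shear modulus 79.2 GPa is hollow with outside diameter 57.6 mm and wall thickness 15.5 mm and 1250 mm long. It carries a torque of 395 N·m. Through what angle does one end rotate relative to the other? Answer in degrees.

J = π(d_o⁴ − d_i⁴)/32 = π(0.0576⁴ − 0.0266⁴)/32 = 1.032×10^-6 m⁴.
θ = T·L/(G·J) = 395.0 × 1.25 / (79.2×10⁹ × 1.032×10^-6) = 6.044×10^-3 rad.

0.346°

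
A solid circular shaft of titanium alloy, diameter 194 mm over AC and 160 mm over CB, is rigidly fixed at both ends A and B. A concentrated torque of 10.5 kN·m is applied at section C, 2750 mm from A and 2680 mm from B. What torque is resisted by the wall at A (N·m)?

7120 N·m

Compatibility: T_A·a/J_AC = T_B·b/J_CB with T_A + T_B = T₀.
J_AC = 1.39×10^-4 m⁴, J_CB = 6.43×10^-5 m⁴, so T_A = T₀·(J_AC/a)/((J_AC/a)+(J_CB/b)) = 7120 N·m, T_B = 3380 N·m.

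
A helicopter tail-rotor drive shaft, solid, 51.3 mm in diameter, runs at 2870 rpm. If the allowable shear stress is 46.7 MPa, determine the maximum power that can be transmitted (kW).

J = πd⁴/32 = π(0.0513)⁴/32 = 6.799×10^-7 m⁴.
T_max = τ_allow·J/r = 4.67×10^7 × 6.799×10^-7 / 0.0256 = 1238 N·m.
ω = 2π·2870/60 = 300.5 rad/s, so P_max = T_max·ω = 3.721×10^5 W.

372 kW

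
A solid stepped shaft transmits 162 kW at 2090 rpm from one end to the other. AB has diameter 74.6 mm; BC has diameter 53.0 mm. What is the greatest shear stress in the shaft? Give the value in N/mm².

25.3 N/mm²

ω = 2π·2090/60 = 218.9 rad/s, so T = P/ω = 162×10³ / 218.9 = 740.2 N·m.
Under the same torque, τ_max = 16T/(πd³) is largest where d is smallest — segment BC (d = 53.0 mm).
τ_max = 16·740.2/(π·(0.0530)³) = 2.532×10^7 Pa.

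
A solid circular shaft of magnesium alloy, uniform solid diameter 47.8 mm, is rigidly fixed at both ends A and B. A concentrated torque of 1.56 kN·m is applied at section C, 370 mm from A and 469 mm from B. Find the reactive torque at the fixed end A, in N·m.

872 N·m

With uniform GJ and both ends fixed, compatibility θ_AC = θ_CB gives T_A·a = T_B·b, together with T_A + T_B = T₀.
T_A = T₀·b/(a+b) = 1560·469/839.0 = 872.0 N·m; T_B = 688.0 N·m.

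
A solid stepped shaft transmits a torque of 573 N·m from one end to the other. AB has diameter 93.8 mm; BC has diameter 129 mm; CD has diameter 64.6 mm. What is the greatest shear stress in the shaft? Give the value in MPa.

Under the same torque, τ_max = 16T/(πd³) is largest where d is smallest — segment CD (d = 64.6 mm).
τ_max = 16·573.0/(π·(0.0646)³) = 1.082×10^7 Pa.

10.8 MPa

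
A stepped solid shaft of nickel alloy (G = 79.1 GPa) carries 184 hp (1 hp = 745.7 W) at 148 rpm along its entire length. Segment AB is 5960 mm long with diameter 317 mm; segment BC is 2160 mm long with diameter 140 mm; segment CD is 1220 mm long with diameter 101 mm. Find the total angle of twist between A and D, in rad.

0.0204 rad

ω = 2π·148/60 = 15.50 rad/s, so T = P/ω = 184×745.7 / 15.50 = 8853 N·m.
J_AB = π(0.317)⁴/32 = 9.91×10^-4 m⁴; J_BC = π(0.140)⁴/32 = 3.77×10^-5 m⁴; J_CD = π(0.101)⁴/32 = 1.02×10^-5 m⁴.
θ = (T/G)·Σ L_i/J_i = (8853/79.1×10⁹)·(5.96/9.91×10^-4 + 2.16/3.77×10^-5 + 1.22/1.02×10^-5) = 0.02045 rad.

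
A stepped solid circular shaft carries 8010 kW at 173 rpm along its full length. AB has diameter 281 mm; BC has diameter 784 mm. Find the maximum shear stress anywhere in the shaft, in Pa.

ω = 2π·173/60 = 18.12 rad/s, so T = P/ω = 8010×10³ / 18.12 = 442100 N·m.
Under the same torque, τ_max = 16T/(πd³) is largest where d is smallest — segment AB (d = 281 mm).
τ_max = 16·442100/(π·(0.281)³) = 1.015×10^8 Pa.

1.01e8 Pa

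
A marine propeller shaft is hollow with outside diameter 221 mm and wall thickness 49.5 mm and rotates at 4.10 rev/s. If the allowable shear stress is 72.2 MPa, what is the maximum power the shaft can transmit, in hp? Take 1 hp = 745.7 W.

4800 hp

J = π(d_o⁴ − d_i⁴)/32 = π(0.221⁴ − 0.122⁴)/32 = 2.124×10^-4 m⁴.
T_max = τ_allow·J/r = 7.22×10^7 × 2.124×10^-4 / 0.111 = 138800 N·m.
ω = 2π·4.10 = 25.76 rad/s, so P_max = T_max·ω = 3.576×10^6 W.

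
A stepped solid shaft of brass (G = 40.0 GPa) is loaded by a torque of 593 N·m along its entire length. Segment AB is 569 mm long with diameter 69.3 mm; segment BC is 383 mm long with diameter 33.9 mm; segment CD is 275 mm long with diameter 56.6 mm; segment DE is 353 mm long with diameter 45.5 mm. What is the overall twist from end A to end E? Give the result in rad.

0.0640 rad

J_AB = π(0.0693)⁴/32 = 2.26×10^-6 m⁴; J_BC = π(0.0339)⁴/32 = 1.30×10^-7 m⁴; J_CD = π(0.0566)⁴/32 = 1.01×10^-6 m⁴; J_DE = π(0.0455)⁴/32 = 4.21×10^-7 m⁴.
θ = (T/G)·Σ L_i/J_i = (593.0/40.0×10⁹)·(0.569/2.26×10^-6 + 0.383/1.30×10^-7 + 0.275/1.01×10^-6 + 0.353/4.21×10^-7) = 0.06400 rad.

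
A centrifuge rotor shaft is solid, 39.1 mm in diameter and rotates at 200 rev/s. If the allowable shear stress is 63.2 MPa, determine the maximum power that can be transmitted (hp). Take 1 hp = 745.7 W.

1250 hp

J = πd⁴/32 = π(0.0391)⁴/32 = 2.295×10^-7 m⁴.
T_max = τ_allow·J/r = 6.32×10^7 × 2.295×10^-7 / 0.0196 = 741.8 N·m.
ω = 2π·200 = 1257 rad/s, so P_max = T_max·ω = 9.322×10^5 W.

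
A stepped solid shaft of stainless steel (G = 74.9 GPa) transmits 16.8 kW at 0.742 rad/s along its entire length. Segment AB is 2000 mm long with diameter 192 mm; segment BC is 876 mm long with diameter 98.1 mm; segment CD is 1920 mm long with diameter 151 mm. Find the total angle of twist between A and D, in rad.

ω = 0.742 rad/s, so T = P/ω = 16.8×10³ / 0.7420 = 22640 N·m.
J_AB = π(0.192)⁴/32 = 1.33×10^-4 m⁴; J_BC = π(0.0981)⁴/32 = 9.09×10^-6 m⁴; J_CD = π(0.151)⁴/32 = 5.10×10^-5 m⁴.
θ = (T/G)·Σ L_i/J_i = (22640/74.9×10⁹)·(2.00/1.33×10^-4 + 0.876/9.09×10^-6 + 1.92/5.10×10^-5) = 0.04503 rad.

0.0450 rad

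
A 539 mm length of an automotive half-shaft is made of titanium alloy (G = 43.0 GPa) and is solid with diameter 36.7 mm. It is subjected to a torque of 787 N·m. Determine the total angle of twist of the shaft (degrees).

3.17°

J = πd⁴/32 = π(0.0367)⁴/32 = 1.781×10^-7 m⁴.
θ = T·L/(G·J) = 787.0 × 0.539 / (43.0×10⁹ × 1.781×10^-7) = 0.05539 rad.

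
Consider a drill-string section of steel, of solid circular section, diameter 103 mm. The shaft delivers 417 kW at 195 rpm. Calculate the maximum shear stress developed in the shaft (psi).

ω = 2π·195/60 = 20.42 rad/s, so T = P/ω = 417×10³ / 20.42 = 20420 N·m.
J = πd⁴/32 = π(0.103)⁴/32 = 1.105×10^-5 m⁴.
τ_max = T·r/J = 20420 × 0.0515 / 1.105×10^-5 = 9.518×10^7 Pa.

13800 psi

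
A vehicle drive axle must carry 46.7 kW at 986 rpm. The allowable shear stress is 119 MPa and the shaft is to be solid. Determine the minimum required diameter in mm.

26.9 mm

ω = 2π·986/60 = 103.3 rad/s, so T = P/ω = 46.7×10³ / 103.3 = 452.3 N·m.
For a solid shaft τ_max = 16T/(πd³), so d = (16T/(π τ_allow))^(1/3) = (16·452.3/(π·1.19×10^8))^(1/3) = 0.02685 m.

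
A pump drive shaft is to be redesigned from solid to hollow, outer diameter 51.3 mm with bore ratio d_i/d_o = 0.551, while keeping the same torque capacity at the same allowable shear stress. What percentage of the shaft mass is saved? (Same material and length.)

25.7 %

Equal τ_max and T ⇒ the solid shaft needs d_s³ = d_o³(1−k⁴), so d_s = 51.3·(1−0.551⁴)^(1/3) = 49.67 mm.
Area ratio A_h/A_s = d_o²(1−k²)/d_s² = (1−k²)/(1−k⁴)^(2/3) = 0.7428.
Mass saving = 1 − 0.7428 = 25.7 %.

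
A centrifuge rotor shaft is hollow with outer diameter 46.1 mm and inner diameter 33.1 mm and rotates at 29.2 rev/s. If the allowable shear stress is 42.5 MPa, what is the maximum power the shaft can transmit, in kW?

110 kW

J = π(d_o⁴ − d_i⁴)/32 = π(0.0461⁴ − 0.0331⁴)/32 = 3.256×10^-7 m⁴.
T_max = τ_allow·J/r = 4.25×10^7 × 3.256×10^-7 / 0.0231 = 600.3 N·m.
ω = 2π·29.2 = 183.5 rad/s, so P_max = T_max·ω = 1.101×10^5 W.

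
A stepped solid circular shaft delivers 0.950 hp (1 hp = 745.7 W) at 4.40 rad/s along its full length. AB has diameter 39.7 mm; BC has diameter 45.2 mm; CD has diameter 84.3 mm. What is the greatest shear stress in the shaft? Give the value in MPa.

ω = 4.40 rad/s, so T = P/ω = 0.950×745.7 / 4.400 = 161.0 N·m.
Under the same torque, τ_max = 16T/(πd³) is largest where d is smallest — segment AB (d = 39.7 mm).
τ_max = 16·161.0/(π·(0.0397)³) = 1.310×10^7 Pa.

13.1 MPa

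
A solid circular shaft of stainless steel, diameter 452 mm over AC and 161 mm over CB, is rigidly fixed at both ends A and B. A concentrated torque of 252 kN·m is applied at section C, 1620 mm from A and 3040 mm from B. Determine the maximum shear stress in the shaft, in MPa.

Compatibility: T_A·a/J_AC = T_B·b/J_CB with T_A + T_B = T₀.
J_AC = 4.10×10^-3 m⁴, J_CB = 6.60×10^-5 m⁴, so T_A = T₀·(J_AC/a)/((J_AC/a)+(J_CB/b)) = 249900 N·m, T_B = 2143 N·m.
τ in each portion: τ_AC = 1.38×10^7 Pa, τ_CB = 2.62×10^6 Pa; maximum is in AC.
τ_max = T_AC·r/J = 249900·0.226/4.10×10^-3 = 1.378×10^7 Pa.

13.8 MPa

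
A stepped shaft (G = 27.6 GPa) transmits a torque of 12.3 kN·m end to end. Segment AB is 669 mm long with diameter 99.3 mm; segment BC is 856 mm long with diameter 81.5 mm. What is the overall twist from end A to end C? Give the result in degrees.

J_AB = π(0.0993)⁴/32 = 9.55×10^-6 m⁴; J_BC = π(0.0815)⁴/32 = 4.33×10^-6 m⁴.
θ = (T/G)·Σ L_i/J_i = (12300/27.6×10⁹)·(0.669/9.55×10^-6 + 0.856/4.33×10^-6) = 0.1193 rad.

6.84°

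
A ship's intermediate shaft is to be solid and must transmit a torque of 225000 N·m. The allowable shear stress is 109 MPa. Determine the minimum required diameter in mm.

For a solid shaft τ_max = 16T/(πd³), so d = (16T/(π τ_allow))^(1/3) = (16·225000/(π·1.09×10^8))^(1/3) = 0.2191 m.

219 mm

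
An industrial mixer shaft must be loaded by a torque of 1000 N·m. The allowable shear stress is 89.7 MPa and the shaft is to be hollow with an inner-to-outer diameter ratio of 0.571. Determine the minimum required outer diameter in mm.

For a hollow shaft with d_i/d_o = 0.571: τ_max = 16T/(π d_o³ (1−k⁴)), so d_o = [16T/(π τ_allow (1−k⁴))]^(1/3) = [16·1000/(π·8.97×10^7·0.8937)]^(1/3) = 0.03990 m.

39.9 mm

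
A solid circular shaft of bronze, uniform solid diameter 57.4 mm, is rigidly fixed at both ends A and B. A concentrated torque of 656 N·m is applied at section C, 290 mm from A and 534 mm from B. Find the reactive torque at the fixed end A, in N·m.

With uniform GJ and both ends fixed, compatibility θ_AC = θ_CB gives T_A·a = T_B·b, together with T_A + T_B = T₀.
T_A = T₀·b/(a+b) = 656.0·534/824.0 = 425.1 N·m; T_B = 230.9 N·m.

425 N·m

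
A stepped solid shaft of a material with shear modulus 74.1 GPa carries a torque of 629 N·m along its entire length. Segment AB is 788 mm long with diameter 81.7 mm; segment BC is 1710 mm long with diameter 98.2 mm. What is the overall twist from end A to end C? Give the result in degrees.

0.179°

J_AB = π(0.0817)⁴/32 = 4.37×10^-6 m⁴; J_BC = π(0.0982)⁴/32 = 9.13×10^-6 m⁴.
θ = (T/G)·Σ L_i/J_i = (629.0/74.1×10⁹)·(0.788/4.37×10^-6 + 1.71/9.13×10^-6) = 3.119×10^-3 rad.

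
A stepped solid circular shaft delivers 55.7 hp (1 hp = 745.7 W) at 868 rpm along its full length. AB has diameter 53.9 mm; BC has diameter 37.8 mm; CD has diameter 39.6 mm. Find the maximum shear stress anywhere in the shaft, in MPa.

ω = 2π·868/60 = 90.90 rad/s, so T = P/ω = 55.7×745.7 / 90.90 = 457.0 N·m.
Under the same torque, τ_max = 16T/(πd³) is largest where d is smallest — segment BC (d = 37.8 mm).
τ_max = 16·457.0/(π·(0.0378)³) = 4.309×10^7 Pa.

43.1 MPa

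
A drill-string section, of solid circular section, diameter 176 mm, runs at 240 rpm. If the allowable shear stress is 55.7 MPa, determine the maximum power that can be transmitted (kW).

J = πd⁴/32 = π(0.176)⁴/32 = 9.420×10^-5 m⁴.
T_max = τ_allow·J/r = 5.57×10^7 × 9.420×10^-5 / 0.0880 = 59620 N·m.
ω = 2π·240/60 = 25.13 rad/s, so P_max = T_max·ω = 1.499×10^6 W.

1500 kW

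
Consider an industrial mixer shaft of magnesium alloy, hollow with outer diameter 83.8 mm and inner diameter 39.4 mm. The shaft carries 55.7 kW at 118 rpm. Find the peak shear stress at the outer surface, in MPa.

41.0 MPa

ω = 2π·118/60 = 12.36 rad/s, so T = P/ω = 55.7×10³ / 12.36 = 4508 N·m.
J = π(d_o⁴ − d_i⁴)/32 = π(0.0838⁴ − 0.0394⁴)/32 = 4.605×10^-6 m⁴.
τ_max = T·r/J = 4508 × 0.0419 / 4.605×10^-6 = 4.101×10^7 Pa.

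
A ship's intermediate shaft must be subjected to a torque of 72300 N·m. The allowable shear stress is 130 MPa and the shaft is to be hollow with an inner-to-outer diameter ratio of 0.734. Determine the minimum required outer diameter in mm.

For a hollow shaft with d_i/d_o = 0.734: τ_max = 16T/(π d_o³ (1−k⁴)), so d_o = [16T/(π τ_allow (1−k⁴))]^(1/3) = [16·72300/(π·1.30×10^8·0.7097)]^(1/3) = 0.1586 m.

159 mm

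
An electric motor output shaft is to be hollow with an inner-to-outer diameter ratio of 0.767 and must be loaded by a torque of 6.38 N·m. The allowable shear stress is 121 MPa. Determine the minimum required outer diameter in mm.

For a hollow shaft with d_i/d_o = 0.767: τ_max = 16T/(π d_o³ (1−k⁴)), so d_o = [16T/(π τ_allow (1−k⁴))]^(1/3) = [16·6.380/(π·1.21×10^8·0.6539)]^(1/3) = 0.007433 m.

7.43 mm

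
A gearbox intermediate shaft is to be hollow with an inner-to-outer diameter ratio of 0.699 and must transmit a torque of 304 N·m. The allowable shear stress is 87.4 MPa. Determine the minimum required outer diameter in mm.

28.5 mm

For a hollow shaft with d_i/d_o = 0.699: τ_max = 16T/(π d_o³ (1−k⁴)), so d_o = [16T/(π τ_allow (1−k⁴))]^(1/3) = [16·304.0/(π·8.74×10^7·0.7613)]^(1/3) = 0.02855 m.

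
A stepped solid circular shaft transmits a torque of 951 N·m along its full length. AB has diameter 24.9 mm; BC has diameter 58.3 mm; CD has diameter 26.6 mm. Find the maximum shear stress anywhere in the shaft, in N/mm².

Under the same torque, τ_max = 16T/(πd³) is largest where d is smallest — segment AB (d = 24.9 mm).
τ_max = 16·951.0/(π·(0.0249)³) = 3.137×10^8 Pa.

314 N/mm²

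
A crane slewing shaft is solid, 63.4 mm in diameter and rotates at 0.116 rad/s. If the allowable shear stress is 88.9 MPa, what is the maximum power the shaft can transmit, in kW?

J = πd⁴/32 = π(0.0634)⁴/32 = 1.586×10^-6 m⁴.
T_max = τ_allow·J/r = 8.89×10^7 × 1.586×10^-6 / 0.0317 = 4448 N·m.
ω = 0.116 rad/s, so P_max = T_max·ω = 516.0 W.

0.516 kW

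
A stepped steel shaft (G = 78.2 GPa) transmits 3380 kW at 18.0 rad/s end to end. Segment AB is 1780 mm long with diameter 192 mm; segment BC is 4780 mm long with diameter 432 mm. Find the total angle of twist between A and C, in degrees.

ω = 18.0 rad/s, so T = P/ω = 3380×10³ / 18.00 = 187800 N·m.
J_AB = π(0.192)⁴/32 = 1.33×10^-4 m⁴; J_BC = π(0.432)⁴/32 = 3.42×10^-3 m⁴.
θ = (T/G)·Σ L_i/J_i = (187800/78.2×10⁹)·(1.78/1.33×10^-4 + 4.78/3.42×10^-3) = 0.03539 rad.

2.03°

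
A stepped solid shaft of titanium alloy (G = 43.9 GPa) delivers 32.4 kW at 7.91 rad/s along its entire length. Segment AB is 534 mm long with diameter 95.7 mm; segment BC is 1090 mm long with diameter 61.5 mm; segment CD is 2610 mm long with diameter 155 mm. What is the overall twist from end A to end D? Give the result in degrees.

4.74°

ω = 7.91 rad/s, so T = P/ω = 32.4×10³ / 7.910 = 4096 N·m.
J_AB = π(0.0957)⁴/32 = 8.23×10^-6 m⁴; J_BC = π(0.0615)⁴/32 = 1.40×10^-6 m⁴; J_CD = π(0.155)⁴/32 = 5.67×10^-5 m⁴.
θ = (T/G)·Σ L_i/J_i = (4096/43.9×10⁹)·(0.534/8.23×10^-6 + 1.09/1.40×10^-6 + 2.61/5.67×10^-5) = 0.08276 rad.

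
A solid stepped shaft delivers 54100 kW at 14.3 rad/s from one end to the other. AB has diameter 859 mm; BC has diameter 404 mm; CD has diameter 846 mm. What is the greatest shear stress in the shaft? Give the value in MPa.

292 MPa

ω = 14.3 rad/s, so T = P/ω = 54100×10³ / 14.30 = 3.783e6 N·m.
Under the same torque, τ_max = 16T/(πd³) is largest where d is smallest — segment BC (d = 404 mm).
τ_max = 16·3.783e6/(π·(0.404)³) = 2.922×10^8 Pa.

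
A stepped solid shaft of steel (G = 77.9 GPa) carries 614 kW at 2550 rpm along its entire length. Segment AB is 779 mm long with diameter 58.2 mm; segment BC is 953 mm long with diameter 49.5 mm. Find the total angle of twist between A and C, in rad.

ω = 2π·2550/60 = 267.0 rad/s, so T = P/ω = 614×10³ / 267.0 = 2299 N·m.
J_AB = π(0.0582)⁴/32 = 1.13×10^-6 m⁴; J_BC = π(0.0495)⁴/32 = 5.89×10^-7 m⁴.
θ = (T/G)·Σ L_i/J_i = (2299/77.9×10⁹)·(0.779/1.13×10^-6 + 0.953/5.89×10^-7) = 0.06814 rad.

0.0681 rad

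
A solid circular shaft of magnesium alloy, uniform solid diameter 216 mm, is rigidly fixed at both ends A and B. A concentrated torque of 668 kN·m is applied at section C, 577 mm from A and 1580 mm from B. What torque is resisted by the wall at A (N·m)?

With uniform GJ and both ends fixed, compatibility θ_AC = θ_CB gives T_A·a = T_B·b, together with T_A + T_B = T₀.
T_A = T₀·b/(a+b) = 668000·1580/2157 = 489300 N·m; T_B = 178700 N·m.

489000 N·m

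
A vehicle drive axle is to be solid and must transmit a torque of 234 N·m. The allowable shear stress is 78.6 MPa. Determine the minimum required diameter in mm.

24.8 mm

For a solid shaft τ_max = 16T/(πd³), so d = (16T/(π τ_allow))^(1/3) = (16·234.0/(π·7.86×10^7))^(1/3) = 0.02475 m.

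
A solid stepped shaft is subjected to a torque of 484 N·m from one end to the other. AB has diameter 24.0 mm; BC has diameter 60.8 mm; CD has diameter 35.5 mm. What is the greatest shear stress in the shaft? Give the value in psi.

25900 psi

Under the same torque, τ_max = 16T/(πd³) is largest where d is smallest — segment AB (d = 24.0 mm).
τ_max = 16·484.0/(π·(0.0240)³) = 1.783×10^8 Pa.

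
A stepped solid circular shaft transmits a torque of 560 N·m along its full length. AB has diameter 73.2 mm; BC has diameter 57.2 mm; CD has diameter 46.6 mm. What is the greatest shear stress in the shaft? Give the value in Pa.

2.82e7 Pa

Under the same torque, τ_max = 16T/(πd³) is largest where d is smallest — segment CD (d = 46.6 mm).
τ_max = 16·560.0/(π·(0.0466)³) = 2.818×10^7 Pa.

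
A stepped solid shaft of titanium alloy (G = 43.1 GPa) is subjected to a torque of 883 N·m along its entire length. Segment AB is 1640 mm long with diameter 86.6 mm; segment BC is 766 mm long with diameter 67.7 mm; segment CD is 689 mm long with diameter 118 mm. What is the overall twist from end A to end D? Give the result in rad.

0.0144 rad

J_AB = π(0.0866)⁴/32 = 5.52×10^-6 m⁴; J_BC = π(0.0677)⁴/32 = 2.06×10^-6 m⁴; J_CD = π(0.118)⁴/32 = 1.90×10^-5 m⁴.
θ = (T/G)·Σ L_i/J_i = (883.0/43.1×10⁹)·(1.64/5.52×10^-6 + 0.766/2.06×10^-6 + 0.689/1.90×10^-5) = 0.01444 rad.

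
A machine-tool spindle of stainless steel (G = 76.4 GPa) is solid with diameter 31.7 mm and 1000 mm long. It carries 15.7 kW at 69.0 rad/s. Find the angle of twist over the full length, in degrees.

1.72°

ω = 69.0 rad/s, so T = P/ω = 15.7×10³ / 69.00 = 227.5 N·m.
J = πd⁴/32 = π(0.0317)⁴/32 = 9.914×10^-8 m⁴.
θ = T·L/(G·J) = 227.5 × 1.00 / (76.4×10⁹ × 9.914×10^-8) = 0.03004 rad.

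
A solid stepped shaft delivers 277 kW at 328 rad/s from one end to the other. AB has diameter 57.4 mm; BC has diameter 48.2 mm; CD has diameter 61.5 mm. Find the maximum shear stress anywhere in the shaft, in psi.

5570 psi

ω = 328 rad/s, so T = P/ω = 277×10³ / 328.0 = 844.5 N·m.
Under the same torque, τ_max = 16T/(πd³) is largest where d is smallest — segment BC (d = 48.2 mm).
τ_max = 16·844.5/(π·(0.0482)³) = 3.841×10^7 Pa.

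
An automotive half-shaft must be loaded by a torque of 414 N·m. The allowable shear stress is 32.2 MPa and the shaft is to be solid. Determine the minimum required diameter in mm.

For a solid shaft τ_max = 16T/(πd³), so d = (16T/(π τ_allow))^(1/3) = (16·414.0/(π·3.22×10^7))^(1/3) = 0.04031 m.

40.3 mm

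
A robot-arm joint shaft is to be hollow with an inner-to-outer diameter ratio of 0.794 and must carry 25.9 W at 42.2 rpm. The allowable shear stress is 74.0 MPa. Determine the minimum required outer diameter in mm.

ω = 2π·42.2/60 = 4.419 rad/s, so T = P/ω = 25.9 / 4.419 = 5.861 N·m.
For a hollow shaft with d_i/d_o = 0.794: τ_max = 16T/(π d_o³ (1−k⁴)), so d_o = [16T/(π τ_allow (1−k⁴))]^(1/3) = [16·5.861/(π·7.40×10^7·0.6026)]^(1/3) = 0.008748 m.

8.75 mm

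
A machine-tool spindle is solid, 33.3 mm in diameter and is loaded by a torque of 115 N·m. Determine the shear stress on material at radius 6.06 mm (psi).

837 psi

J = πd⁴/32 = π(0.0333)⁴/32 = 1.207×10^-7 m⁴.
Shear stress varies linearly with radius: τ = T·r/J = 115.0 × 0.00606 / 1.207×10^-7 = 5.773×10^6 Pa.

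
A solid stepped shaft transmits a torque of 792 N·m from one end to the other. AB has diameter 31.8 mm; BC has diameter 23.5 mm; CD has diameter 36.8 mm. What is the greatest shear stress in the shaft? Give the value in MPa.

311 MPa

Under the same torque, τ_max = 16T/(πd³) is largest where d is smallest — segment BC (d = 23.5 mm).
τ_max = 16·792.0/(π·(0.0235)³) = 3.108×10^8 Pa.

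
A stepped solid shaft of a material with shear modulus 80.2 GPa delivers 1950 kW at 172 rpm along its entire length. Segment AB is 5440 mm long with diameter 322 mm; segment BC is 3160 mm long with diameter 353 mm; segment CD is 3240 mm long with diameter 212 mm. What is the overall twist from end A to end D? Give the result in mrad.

31.8 mrad

ω = 2π·172/60 = 18.01 rad/s, so T = P/ω = 1950×10³ / 18.01 = 108300 N·m.
J_AB = π(0.322)⁴/32 = 1.06×10^-3 m⁴; J_BC = π(0.353)⁴/32 = 1.52×10^-3 m⁴; J_CD = π(0.212)⁴/32 = 1.98×10^-4 m⁴.
θ = (T/G)·Σ L_i/J_i = (108300/80.2×10⁹)·(5.44/1.06×10^-3 + 3.16/1.52×10^-3 + 3.24/1.98×10^-4) = 0.03181 rad.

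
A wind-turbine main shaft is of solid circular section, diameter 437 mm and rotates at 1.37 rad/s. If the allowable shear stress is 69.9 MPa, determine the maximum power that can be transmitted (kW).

1570 kW

J = πd⁴/32 = π(0.437)⁴/32 = 3.580×10^-3 m⁴.
T_max = τ_allow·J/r = 6.99×10^7 × 3.580×10^-3 / 0.218 = 1.145e6 N·m.
ω = 1.37 rad/s, so P_max = T_max·ω = 1.569×10^6 W.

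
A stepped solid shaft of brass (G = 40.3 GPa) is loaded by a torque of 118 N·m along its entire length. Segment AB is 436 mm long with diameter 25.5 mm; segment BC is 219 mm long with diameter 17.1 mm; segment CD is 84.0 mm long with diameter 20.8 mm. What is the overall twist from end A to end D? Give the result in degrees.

J_AB = π(0.0255)⁴/32 = 4.15×10^-8 m⁴; J_BC = π(0.0171)⁴/32 = 8.39×10^-9 m⁴; J_CD = π(0.0208)⁴/32 = 1.84×10^-8 m⁴.
θ = (T/G)·Σ L_i/J_i = (118.0/40.3×10⁹)·(0.436/4.15×10^-8 + 0.219/8.39×10^-9 + 0.0840/1.84×10^-8) = 0.1205 rad.

6.91°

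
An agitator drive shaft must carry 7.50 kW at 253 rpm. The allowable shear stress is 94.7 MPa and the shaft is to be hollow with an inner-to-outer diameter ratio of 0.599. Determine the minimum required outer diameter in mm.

ω = 2π·253/60 = 26.49 rad/s, so T = P/ω = 7.50×10³ / 26.49 = 283.1 N·m.
For a hollow shaft with d_i/d_o = 0.599: τ_max = 16T/(π d_o³ (1−k⁴)), so d_o = [16T/(π τ_allow (1−k⁴))]^(1/3) = [16·283.1/(π·9.47×10^7·0.8713)]^(1/3) = 0.02595 m.

25.9 mm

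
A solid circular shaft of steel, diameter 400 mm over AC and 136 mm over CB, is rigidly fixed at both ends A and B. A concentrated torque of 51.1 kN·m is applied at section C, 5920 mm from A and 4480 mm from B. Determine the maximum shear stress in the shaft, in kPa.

4000 kPa

Compatibility: T_A·a/J_AC = T_B·b/J_CB with T_A + T_B = T₀.
J_AC = 2.51×10^-3 m⁴, J_CB = 3.36×10^-5 m⁴, so T_A = T₀·(J_AC/a)/((J_AC/a)+(J_CB/b)) = 50210 N·m, T_B = 886.7 N·m.
τ in each portion: τ_AC = 4.00×10^6 Pa, τ_CB = 1.80×10^6 Pa; maximum is in AC.
τ_max = T_AC·r/J = 50210·0.200/2.51×10^-3 = 3.996×10^6 Pa.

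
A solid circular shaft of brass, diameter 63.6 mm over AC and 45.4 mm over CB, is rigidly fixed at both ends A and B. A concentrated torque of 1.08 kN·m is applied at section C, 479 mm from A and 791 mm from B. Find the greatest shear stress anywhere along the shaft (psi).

2680 psi

Compatibility: T_A·a/J_AC = T_B·b/J_CB with T_A + T_B = T₀.
J_AC = 1.61×10^-6 m⁴, J_CB = 4.17×10^-7 m⁴, so T_A = T₀·(J_AC/a)/((J_AC/a)+(J_CB/b)) = 933.3 N·m, T_B = 146.7 N·m.
τ in each portion: τ_AC = 1.85×10^7 Pa, τ_CB = 7.99×10^6 Pa; maximum is in AC.
τ_max = T_AC·r/J = 933.3·0.0318/1.61×10^-6 = 1.848×10^7 Pa.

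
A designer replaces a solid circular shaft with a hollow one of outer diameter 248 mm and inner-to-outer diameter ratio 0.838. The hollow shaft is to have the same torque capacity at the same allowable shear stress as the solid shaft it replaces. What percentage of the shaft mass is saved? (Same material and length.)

Equal τ_max and T ⇒ the solid shaft needs d_s³ = d_o³(1−k⁴), so d_s = 248·(1−0.838⁴)^(1/3) = 197.7 mm.
Area ratio A_h/A_s = d_o²(1−k²)/d_s² = (1−k²)/(1−k⁴)^(2/3) = 0.4684.
Mass saving = 1 − 0.4684 = 53.2 %.

53.2 %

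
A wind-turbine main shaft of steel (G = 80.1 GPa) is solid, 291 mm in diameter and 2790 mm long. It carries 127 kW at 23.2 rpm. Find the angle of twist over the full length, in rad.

ω = 2π·23.2/60 = 2.429 rad/s, so T = P/ω = 127×10³ / 2.429 = 52270 N·m.
J = πd⁴/32 = π(0.291)⁴/32 = 7.040×10^-4 m⁴.
θ = T·L/(G·J) = 52270 × 2.79 / (80.1×10⁹ × 7.040×10^-4) = 2.586×10^-3 rad.

0.00259 rad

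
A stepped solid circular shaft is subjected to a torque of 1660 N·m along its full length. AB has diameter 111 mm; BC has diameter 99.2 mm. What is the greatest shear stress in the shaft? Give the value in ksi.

Under the same torque, τ_max = 16T/(πd³) is largest where d is smallest — segment BC (d = 99.2 mm).
τ_max = 16·1660/(π·(0.0992)³) = 8.661×10^6 Pa.

1.26 ksi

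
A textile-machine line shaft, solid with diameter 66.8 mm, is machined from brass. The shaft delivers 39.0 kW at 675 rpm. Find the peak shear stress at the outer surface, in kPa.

ω = 2π·675/60 = 70.69 rad/s, so T = P/ω = 39.0×10³ / 70.69 = 551.7 N·m.
J = πd⁴/32 = π(0.0668)⁴/32 = 1.955×10^-6 m⁴.
τ_max = T·r/J = 551.7 × 0.0334 / 1.955×10^-6 = 9.427×10^6 Pa.

9430 kPa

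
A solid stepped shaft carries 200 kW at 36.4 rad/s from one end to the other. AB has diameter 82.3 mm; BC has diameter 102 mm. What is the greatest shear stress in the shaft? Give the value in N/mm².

ω = 36.4 rad/s, so T = P/ω = 200×10³ / 36.40 = 5495 N·m.
Under the same torque, τ_max = 16T/(πd³) is largest where d is smallest — segment AB (d = 82.3 mm).
τ_max = 16·5495/(π·(0.0823)³) = 5.020×10^7 Pa.

50.2 N/mm²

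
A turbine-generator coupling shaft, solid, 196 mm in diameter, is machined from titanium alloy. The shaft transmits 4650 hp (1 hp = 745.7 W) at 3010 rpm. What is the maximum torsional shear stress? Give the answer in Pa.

7.44e6 Pa

ω = 2π·3010/60 = 315.2 rad/s, so T = P/ω = 4650×745.7 / 315.2 = 11000 N·m.
J = πd⁴/32 = π(0.196)⁴/32 = 1.449×10^-4 m⁴.
τ_max = T·r/J = 11000 × 0.0980 / 1.449×10^-4 = 7.441×10^6 Pa.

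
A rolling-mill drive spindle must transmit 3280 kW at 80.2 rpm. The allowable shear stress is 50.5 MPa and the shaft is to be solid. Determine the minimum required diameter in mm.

340 mm

ω = 2π·80.2/60 = 8.399 rad/s, so T = P/ω = 3280×10³ / 8.399 = 390500 N·m.
For a solid shaft τ_max = 16T/(πd³), so d = (16T/(π τ_allow))^(1/3) = (16·390500/(π·5.05×10^7))^(1/3) = 0.3402 m.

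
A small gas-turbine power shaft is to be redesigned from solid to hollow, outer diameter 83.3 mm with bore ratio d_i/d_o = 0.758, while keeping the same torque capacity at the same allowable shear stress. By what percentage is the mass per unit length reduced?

Equal τ_max and T ⇒ the solid shaft needs d_s³ = d_o³(1−k⁴), so d_s = 83.3·(1−0.758⁴)^(1/3) = 72.89 mm.
Area ratio A_h/A_s = d_o²(1−k²)/d_s² = (1−k²)/(1−k⁴)^(2/3) = 0.5557.
Mass saving = 1 − 0.5557 = 44.4 %.

44.4 %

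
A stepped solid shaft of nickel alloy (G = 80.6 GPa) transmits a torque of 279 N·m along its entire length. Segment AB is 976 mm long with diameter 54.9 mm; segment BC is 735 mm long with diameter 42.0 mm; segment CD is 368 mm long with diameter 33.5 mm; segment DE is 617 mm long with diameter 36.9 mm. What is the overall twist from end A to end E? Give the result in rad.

J_AB = π(0.0549)⁴/32 = 8.92×10^-7 m⁴; J_BC = π(0.0420)⁴/32 = 3.05×10^-7 m⁴; J_CD = π(0.0335)⁴/32 = 1.24×10^-7 m⁴; J_DE = π(0.0369)⁴/32 = 1.82×10^-7 m⁴.
θ = (T/G)·Σ L_i/J_i = (279.0/80.6×10⁹)·(0.976/8.92×10^-7 + 0.735/3.05×10^-7 + 0.368/1.24×10^-7 + 0.617/1.82×10^-7) = 0.03415 rad.

0.0342 rad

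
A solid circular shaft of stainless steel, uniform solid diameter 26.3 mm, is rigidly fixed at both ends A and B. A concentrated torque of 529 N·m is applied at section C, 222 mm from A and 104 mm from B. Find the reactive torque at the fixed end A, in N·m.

With uniform GJ and both ends fixed, compatibility θ_AC = θ_CB gives T_A·a = T_B·b, together with T_A + T_B = T₀.
T_A = T₀·b/(a+b) = 529.0·104/326.0 = 168.8 N·m; T_B = 360.2 N·m.

169 N·m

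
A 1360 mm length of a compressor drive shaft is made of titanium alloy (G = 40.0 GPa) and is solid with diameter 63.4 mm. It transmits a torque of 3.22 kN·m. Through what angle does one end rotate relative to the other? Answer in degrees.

3.95°

J = πd⁴/32 = π(0.0634)⁴/32 = 1.586×10^-6 m⁴.
θ = T·L/(G·J) = 3220 × 1.36 / (40.0×10⁹ × 1.586×10^-6) = 0.06902 rad.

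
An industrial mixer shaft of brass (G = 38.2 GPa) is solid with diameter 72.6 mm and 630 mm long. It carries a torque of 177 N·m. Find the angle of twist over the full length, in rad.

0.00107 rad

J = πd⁴/32 = π(0.0726)⁴/32 = 2.727×10^-6 m⁴.
θ = T·L/(G·J) = 177.0 × 0.630 / (38.2×10⁹ × 2.727×10^-6) = 1.070×10^-3 rad.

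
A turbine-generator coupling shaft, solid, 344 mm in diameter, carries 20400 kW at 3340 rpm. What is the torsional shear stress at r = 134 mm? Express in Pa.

5.68e6 Pa

ω = 2π·3340/60 = 349.8 rad/s, so T = P/ω = 20400×10³ / 349.8 = 58330 N·m.
J = πd⁴/32 = π(0.344)⁴/32 = 1.375×10^-3 m⁴.
Shear stress varies linearly with radius: τ = T·r/J = 58330 × 0.134 / 1.375×10^-3 = 5.685×10^6 Pa.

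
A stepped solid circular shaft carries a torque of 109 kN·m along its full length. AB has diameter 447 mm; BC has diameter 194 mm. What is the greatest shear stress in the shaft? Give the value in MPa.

Under the same torque, τ_max = 16T/(πd³) is largest where d is smallest — segment BC (d = 194 mm).
τ_max = 16·109000/(π·(0.194)³) = 7.603×10^7 Pa.

76.0 MPa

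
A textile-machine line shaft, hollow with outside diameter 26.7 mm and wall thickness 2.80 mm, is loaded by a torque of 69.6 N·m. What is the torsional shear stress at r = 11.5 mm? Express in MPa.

J = π(d_o⁴ − d_i⁴)/32 = π(0.0267⁴ − 0.0211⁴)/32 = 3.043×10^-8 m⁴.
Shear stress varies linearly with radius: τ = T·r/J = 69.60 × 0.0115 / 3.043×10^-8 = 2.630×10^7 Pa.

26.3 MPa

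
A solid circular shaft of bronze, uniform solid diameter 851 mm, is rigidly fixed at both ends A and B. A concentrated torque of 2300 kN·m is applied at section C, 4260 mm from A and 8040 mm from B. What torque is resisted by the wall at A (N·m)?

With uniform GJ and both ends fixed, compatibility θ_AC = θ_CB gives T_A·a = T_B·b, together with T_A + T_B = T₀.
T_A = T₀·b/(a+b) = 2.300e6·8040/12300 = 1.503e6 N·m; T_B = 796600 N·m.

1.50e6 N·m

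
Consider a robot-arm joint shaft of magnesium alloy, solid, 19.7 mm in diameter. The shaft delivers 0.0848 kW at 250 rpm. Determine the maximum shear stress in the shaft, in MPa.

ω = 2π·250/60 = 26.18 rad/s, so T = P/ω = 0.0848×10³ / 26.18 = 3.239 N·m.
J = πd⁴/32 = π(0.0197)⁴/32 = 1.479×10^-8 m⁴.
τ_max = T·r/J = 3.239 × 0.00985 / 1.479×10^-8 = 2.158×10^6 Pa.

2.16 MPa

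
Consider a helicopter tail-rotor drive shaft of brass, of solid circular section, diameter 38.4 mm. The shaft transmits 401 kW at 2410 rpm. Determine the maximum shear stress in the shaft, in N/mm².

143 N/mm²

ω = 2π·2410/60 = 252.4 rad/s, so T = P/ω = 401×10³ / 252.4 = 1589 N·m.
J = πd⁴/32 = π(0.0384)⁴/32 = 2.135×10^-7 m⁴.
τ_max = T·r/J = 1589 × 0.0192 / 2.135×10^-7 = 1.429×10^8 Pa.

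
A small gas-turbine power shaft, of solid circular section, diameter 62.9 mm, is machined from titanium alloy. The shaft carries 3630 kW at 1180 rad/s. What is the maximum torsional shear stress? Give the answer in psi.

9130 psi

ω = 1180 rad/s, so T = P/ω = 3630×10³ / 1180 = 3076 N·m.
J = πd⁴/32 = π(0.0629)⁴/32 = 1.537×10^-6 m⁴.
τ_max = T·r/J = 3076 × 0.0314 / 1.537×10^-6 = 6.296×10^7 Pa.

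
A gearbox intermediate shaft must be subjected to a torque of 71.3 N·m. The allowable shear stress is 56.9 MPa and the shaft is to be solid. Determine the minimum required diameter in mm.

For a solid shaft τ_max = 16T/(πd³), so d = (16T/(π τ_allow))^(1/3) = (16·71.30/(π·5.69×10^7))^(1/3) = 0.01855 m.

18.5 mm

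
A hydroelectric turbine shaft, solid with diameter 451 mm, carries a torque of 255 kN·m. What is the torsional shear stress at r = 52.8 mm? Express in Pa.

3.31e6 Pa

J = πd⁴/32 = π(0.451)⁴/32 = 4.062×10^-3 m⁴.
Shear stress varies linearly with radius: τ = T·r/J = 255000 × 0.0528 / 4.062×10^-3 = 3.315×10^6 Pa.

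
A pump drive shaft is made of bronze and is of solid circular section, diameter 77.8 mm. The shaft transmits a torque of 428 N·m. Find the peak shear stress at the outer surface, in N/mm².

J = πd⁴/32 = π(0.0778)⁴/32 = 3.597×10^-6 m⁴.
τ_max = T·r/J = 428.0 × 0.0389 / 3.597×10^-6 = 4.629×10^6 Pa.

4.63 N/mm²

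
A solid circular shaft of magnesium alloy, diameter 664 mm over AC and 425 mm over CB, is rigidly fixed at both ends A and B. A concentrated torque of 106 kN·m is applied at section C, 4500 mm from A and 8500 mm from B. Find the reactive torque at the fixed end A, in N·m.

Compatibility: T_A·a/J_AC = T_B·b/J_CB with T_A + T_B = T₀.
J_AC = 0.0191 m⁴, J_CB = 3.20×10^-3 m⁴, so T_A = T₀·(J_AC/a)/((J_AC/a)+(J_CB/b)) = 97350 N·m, T_B = 8650 N·m.

97400 N·m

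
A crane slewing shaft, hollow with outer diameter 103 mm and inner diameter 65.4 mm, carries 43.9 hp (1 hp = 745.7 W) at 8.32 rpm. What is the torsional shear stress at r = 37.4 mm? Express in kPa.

ω = 2π·8.32/60 = 0.8713 rad/s, so T = P/ω = 43.9×745.7 / 0.8713 = 37570 N·m.
J = π(d_o⁴ − d_i⁴)/32 = π(0.103⁴ − 0.0654⁴)/32 = 9.254×10^-6 m⁴.
Shear stress varies linearly with radius: τ = T·r/J = 37570 × 0.0374 / 9.254×10^-6 = 1.519×10^8 Pa.

152000 kPa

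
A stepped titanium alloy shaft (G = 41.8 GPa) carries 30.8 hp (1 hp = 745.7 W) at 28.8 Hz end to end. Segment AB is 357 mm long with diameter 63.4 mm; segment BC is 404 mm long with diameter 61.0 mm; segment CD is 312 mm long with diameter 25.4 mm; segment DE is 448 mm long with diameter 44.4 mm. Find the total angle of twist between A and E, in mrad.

28.3 mrad

ω = 2π·28.8 = 181.0 rad/s, so T = P/ω = 30.8×745.7 / 181.0 = 126.9 N·m.
J_AB = π(0.0634)⁴/32 = 1.59×10^-6 m⁴; J_BC = π(0.0610)⁴/32 = 1.36×10^-6 m⁴; J_CD = π(0.0254)⁴/32 = 4.09×10^-8 m⁴; J_DE = π(0.0444)⁴/32 = 3.82×10^-7 m⁴.
θ = (T/G)·Σ L_i/J_i = (126.9/41.8×10⁹)·(0.357/1.59×10^-6 + 0.404/1.36×10^-6 + 0.312/4.09×10^-8 + 0.448/3.82×10^-7) = 0.02834 rad.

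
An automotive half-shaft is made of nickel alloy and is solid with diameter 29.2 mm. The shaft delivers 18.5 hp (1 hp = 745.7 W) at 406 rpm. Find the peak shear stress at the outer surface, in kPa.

ω = 2π·406/60 = 42.52 rad/s, so T = P/ω = 18.5×745.7 / 42.52 = 324.5 N·m.
J = πd⁴/32 = π(0.0292)⁴/32 = 7.137×10^-8 m⁴.
τ_max = T·r/J = 324.5 × 0.0146 / 7.137×10^-8 = 6.637×10^7 Pa.

66400 kPa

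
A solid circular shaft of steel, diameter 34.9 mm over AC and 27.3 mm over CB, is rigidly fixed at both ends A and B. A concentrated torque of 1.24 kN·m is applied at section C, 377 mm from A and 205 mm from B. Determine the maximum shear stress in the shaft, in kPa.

Compatibility: T_A·a/J_AC = T_B·b/J_CB with T_A + T_B = T₀.
J_AC = 1.46×10^-7 m⁴, J_CB = 5.45×10^-8 m⁴, so T_A = T₀·(J_AC/a)/((J_AC/a)+(J_CB/b)) = 734.4 N·m, T_B = 505.6 N·m.
τ in each portion: τ_AC = 8.80×10^7 Pa, τ_CB = 1.27×10^8 Pa; maximum is in CB.
τ_max = T_CB·r/J = 505.6·0.0137/5.45×10^-8 = 1.266×10^8 Pa.

127000 kPa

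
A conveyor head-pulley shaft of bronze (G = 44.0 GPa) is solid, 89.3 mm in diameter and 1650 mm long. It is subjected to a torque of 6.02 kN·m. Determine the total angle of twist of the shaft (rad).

0.0362 rad

J = πd⁴/32 = π(0.0893)⁴/32 = 6.243×10^-6 m⁴.
θ = T·L/(G·J) = 6020 × 1.65 / (44.0×10⁹ × 6.243×10^-6) = 0.03616 rad.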